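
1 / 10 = 0.10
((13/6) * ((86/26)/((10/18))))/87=43/290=0.15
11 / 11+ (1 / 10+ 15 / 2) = 43 / 5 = 8.60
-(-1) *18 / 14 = 9 / 7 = 1.29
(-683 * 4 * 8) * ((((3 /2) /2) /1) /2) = -8196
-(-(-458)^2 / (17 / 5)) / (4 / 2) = 524410 / 17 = 30847.65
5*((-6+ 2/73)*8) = -17440/73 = -238.90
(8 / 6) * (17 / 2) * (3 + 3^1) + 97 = 165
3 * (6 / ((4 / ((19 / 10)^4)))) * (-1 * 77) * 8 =-90312453 / 2500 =-36124.98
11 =11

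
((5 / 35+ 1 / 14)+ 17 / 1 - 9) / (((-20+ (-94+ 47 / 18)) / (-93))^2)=32226174 / 5628035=5.73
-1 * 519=-519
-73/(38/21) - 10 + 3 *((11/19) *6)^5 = 7264691383/4952198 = 1466.96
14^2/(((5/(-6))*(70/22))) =-1848/25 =-73.92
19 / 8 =2.38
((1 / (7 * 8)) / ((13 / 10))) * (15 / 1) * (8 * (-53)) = -7950 / 91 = -87.36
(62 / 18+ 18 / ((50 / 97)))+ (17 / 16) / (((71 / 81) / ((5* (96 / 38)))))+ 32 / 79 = 1296776297 / 23978475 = 54.08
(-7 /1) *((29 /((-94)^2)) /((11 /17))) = -3451 /97196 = -0.04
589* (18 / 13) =815.54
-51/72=-17/24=-0.71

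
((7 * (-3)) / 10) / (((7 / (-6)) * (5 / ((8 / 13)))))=0.22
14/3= 4.67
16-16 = 0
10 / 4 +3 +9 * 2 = 47 / 2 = 23.50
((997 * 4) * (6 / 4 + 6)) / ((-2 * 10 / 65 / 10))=-972075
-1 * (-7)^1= 7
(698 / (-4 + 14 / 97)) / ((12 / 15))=-169265 / 748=-226.29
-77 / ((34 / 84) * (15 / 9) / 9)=-87318 / 85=-1027.27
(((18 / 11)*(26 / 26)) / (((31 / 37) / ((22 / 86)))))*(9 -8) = 666 / 1333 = 0.50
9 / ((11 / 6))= 4.91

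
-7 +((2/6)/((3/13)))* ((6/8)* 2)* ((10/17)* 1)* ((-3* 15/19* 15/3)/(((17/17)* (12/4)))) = -3886/323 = -12.03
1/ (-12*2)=-0.04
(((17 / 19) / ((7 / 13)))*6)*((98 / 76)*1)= 4641 / 361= 12.86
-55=-55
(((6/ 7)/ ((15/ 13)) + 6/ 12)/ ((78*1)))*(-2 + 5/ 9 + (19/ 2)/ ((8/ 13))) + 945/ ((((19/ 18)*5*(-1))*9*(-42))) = 53369/ 76608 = 0.70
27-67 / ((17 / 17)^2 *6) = 95 / 6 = 15.83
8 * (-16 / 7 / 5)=-128 / 35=-3.66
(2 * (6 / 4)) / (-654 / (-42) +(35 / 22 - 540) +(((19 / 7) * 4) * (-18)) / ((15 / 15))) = -154 / 36871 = -0.00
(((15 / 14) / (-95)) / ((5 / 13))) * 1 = -39 / 1330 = -0.03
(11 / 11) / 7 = 1 / 7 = 0.14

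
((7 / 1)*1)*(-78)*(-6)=3276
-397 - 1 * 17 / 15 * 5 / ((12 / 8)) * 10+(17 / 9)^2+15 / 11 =-382993 / 891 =-429.85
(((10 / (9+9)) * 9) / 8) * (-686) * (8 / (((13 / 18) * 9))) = -527.69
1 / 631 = 0.00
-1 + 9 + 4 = 12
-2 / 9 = -0.22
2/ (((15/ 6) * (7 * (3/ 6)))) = 0.23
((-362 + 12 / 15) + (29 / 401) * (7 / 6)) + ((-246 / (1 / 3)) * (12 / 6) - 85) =-23123051 / 12030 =-1922.12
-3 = -3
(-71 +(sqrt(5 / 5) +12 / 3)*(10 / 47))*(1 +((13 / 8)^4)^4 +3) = -2190925227378903842455 / 13229323905400832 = -165611.28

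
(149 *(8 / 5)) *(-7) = -8344 / 5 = -1668.80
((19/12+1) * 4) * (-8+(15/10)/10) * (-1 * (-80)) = -19468/3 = -6489.33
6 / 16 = 3 / 8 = 0.38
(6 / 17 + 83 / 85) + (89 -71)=1643 / 85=19.33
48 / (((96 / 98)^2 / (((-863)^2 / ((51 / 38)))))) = 33975617011 / 1224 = 27757857.04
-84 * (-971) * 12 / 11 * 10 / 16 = 611730 / 11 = 55611.82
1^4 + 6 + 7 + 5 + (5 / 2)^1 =43 / 2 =21.50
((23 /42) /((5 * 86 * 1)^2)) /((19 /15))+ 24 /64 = 1844389 /4918340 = 0.38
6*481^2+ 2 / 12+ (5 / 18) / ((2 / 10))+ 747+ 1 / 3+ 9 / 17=212504059 / 153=1388915.42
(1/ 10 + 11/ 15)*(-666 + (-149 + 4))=-4055/ 6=-675.83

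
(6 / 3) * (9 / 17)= 18 / 17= 1.06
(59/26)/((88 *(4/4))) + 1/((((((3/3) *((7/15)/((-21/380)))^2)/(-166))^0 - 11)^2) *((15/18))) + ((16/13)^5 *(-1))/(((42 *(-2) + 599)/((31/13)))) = 270268269053/10937549194000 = 0.02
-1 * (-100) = 100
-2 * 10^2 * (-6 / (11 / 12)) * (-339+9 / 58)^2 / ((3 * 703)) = 463488490800 / 6503453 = 71268.06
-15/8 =-1.88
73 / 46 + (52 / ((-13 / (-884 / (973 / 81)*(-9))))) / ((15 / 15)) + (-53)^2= 7220027 / 44758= 161.31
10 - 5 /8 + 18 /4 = 111 /8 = 13.88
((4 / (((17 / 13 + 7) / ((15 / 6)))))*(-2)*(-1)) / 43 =65 / 1161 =0.06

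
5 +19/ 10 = 69/ 10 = 6.90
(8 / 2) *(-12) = -48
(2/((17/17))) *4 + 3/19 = 155/19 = 8.16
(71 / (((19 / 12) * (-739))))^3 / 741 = -0.00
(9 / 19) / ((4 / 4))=9 / 19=0.47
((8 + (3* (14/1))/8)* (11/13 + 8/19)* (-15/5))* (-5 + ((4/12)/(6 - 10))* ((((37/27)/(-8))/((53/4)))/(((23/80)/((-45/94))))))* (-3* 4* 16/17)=-12916182880/4539119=-2845.53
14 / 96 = 7 / 48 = 0.15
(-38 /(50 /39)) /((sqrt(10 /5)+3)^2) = -8151 /1225+4446* sqrt(2) /1225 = -1.52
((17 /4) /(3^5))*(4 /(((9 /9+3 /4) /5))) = 340 /1701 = 0.20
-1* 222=-222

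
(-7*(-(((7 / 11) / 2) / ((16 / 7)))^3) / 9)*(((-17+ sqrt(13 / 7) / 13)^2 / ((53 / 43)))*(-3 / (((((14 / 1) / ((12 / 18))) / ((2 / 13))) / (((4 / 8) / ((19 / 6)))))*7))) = -678822725 / 2783398785024+ 1755131*sqrt(91) / 5566797570048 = -0.00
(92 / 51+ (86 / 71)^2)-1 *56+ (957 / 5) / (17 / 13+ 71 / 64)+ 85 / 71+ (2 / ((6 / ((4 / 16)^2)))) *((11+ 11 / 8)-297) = 7188658792637 / 330886400640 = 21.73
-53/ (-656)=53/ 656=0.08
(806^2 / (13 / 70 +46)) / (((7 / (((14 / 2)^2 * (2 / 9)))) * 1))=636643280 / 29097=21880.03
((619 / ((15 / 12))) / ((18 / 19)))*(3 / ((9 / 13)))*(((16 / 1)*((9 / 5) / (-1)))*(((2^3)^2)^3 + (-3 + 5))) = -427523076032 / 25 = -17100923041.28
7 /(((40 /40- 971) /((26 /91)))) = -1 /485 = -0.00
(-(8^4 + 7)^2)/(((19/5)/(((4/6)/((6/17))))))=-1430941765/171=-8368080.50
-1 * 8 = -8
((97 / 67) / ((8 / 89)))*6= 25899 / 268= 96.64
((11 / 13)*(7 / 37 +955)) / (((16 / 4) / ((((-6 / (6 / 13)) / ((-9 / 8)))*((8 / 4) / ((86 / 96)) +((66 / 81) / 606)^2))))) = 5212.82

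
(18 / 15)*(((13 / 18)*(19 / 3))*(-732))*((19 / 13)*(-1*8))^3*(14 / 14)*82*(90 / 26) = 4005062504448 / 2197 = 1822968823.14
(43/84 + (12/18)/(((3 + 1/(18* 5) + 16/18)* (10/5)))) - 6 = -5.40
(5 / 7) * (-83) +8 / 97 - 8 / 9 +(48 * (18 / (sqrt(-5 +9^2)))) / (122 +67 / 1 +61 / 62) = -367223 / 6111 +26784 * sqrt(19) / 223801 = -59.57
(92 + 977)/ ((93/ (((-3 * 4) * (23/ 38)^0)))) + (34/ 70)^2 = -5229141/ 37975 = -137.70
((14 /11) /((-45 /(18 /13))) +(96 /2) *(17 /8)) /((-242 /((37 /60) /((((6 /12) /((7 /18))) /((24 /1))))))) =-18881618 /3893175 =-4.85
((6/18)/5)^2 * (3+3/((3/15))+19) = 0.16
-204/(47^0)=-204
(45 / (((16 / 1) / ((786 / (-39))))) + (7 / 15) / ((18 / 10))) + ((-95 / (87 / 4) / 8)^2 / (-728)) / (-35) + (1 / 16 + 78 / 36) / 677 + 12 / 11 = -190715095053025 / 3446914607136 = -55.33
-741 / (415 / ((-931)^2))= -642269901 / 415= -1547638.32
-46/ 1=-46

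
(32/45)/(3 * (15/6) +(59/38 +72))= 152/17325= 0.01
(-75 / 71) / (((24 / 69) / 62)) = -53475 / 284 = -188.29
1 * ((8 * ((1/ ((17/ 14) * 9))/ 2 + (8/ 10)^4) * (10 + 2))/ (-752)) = -87086/ 1498125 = -0.06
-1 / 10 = -0.10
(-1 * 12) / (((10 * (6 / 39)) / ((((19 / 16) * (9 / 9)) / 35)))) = -741 / 2800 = -0.26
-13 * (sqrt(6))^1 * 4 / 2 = -26 * sqrt(6) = -63.69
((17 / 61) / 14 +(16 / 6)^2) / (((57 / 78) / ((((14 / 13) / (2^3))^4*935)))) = 17577520345 / 5866728192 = 3.00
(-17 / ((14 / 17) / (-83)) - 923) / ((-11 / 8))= -44260 / 77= -574.81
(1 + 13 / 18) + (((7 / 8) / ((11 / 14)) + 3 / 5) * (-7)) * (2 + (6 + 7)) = -70571 / 396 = -178.21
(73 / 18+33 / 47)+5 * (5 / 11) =65425 / 9306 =7.03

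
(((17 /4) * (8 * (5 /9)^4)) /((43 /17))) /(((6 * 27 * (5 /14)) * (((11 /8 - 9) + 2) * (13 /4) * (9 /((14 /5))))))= -9063040 /24063117039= -0.00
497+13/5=2498/5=499.60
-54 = -54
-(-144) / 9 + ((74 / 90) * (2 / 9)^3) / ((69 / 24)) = 12074608 / 754515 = 16.00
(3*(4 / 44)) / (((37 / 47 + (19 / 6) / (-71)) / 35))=2102310 / 163559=12.85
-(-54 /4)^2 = -182.25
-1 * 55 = -55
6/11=0.55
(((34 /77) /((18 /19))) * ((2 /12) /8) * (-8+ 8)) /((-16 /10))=0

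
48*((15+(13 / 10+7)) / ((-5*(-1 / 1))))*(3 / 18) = 932 / 25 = 37.28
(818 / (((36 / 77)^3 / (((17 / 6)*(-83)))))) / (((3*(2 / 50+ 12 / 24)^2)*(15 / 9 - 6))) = 164665461104375 / 331619184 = 496549.87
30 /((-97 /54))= -1620 /97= -16.70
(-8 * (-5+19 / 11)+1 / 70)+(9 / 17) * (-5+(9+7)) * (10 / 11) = 412207 / 13090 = 31.49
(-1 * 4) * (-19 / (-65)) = -76 / 65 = -1.17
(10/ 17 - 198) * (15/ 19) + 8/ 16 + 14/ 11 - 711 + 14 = -6047765/ 7106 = -851.08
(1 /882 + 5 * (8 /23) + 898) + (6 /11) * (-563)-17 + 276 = 190042147 /223146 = 851.65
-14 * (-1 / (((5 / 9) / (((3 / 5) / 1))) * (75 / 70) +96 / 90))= 8820 / 1297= 6.80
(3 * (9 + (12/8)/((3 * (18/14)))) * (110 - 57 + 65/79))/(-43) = -359294/10191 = -35.26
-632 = -632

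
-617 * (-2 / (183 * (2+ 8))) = 617 / 915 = 0.67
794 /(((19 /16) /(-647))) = -8219488 /19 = -432604.63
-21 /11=-1.91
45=45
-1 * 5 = -5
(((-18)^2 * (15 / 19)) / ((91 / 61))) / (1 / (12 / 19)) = 3557520 / 32851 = 108.29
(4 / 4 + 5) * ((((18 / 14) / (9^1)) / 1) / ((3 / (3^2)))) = 18 / 7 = 2.57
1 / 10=0.10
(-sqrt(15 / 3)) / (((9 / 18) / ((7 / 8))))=-7 * sqrt(5) / 4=-3.91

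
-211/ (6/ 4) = -422/ 3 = -140.67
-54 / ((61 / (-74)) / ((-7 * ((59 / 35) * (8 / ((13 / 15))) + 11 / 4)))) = -6658335 / 793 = -8396.39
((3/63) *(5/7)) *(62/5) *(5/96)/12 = 0.00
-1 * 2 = -2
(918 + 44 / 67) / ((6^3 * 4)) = 30775 / 28944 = 1.06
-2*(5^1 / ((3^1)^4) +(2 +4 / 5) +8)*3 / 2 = -4399 / 135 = -32.59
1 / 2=0.50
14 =14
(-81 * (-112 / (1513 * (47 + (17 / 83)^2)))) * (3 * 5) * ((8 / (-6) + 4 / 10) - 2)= -5456088 / 972859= -5.61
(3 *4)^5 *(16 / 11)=361937.45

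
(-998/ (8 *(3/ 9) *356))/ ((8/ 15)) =-22455/ 11392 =-1.97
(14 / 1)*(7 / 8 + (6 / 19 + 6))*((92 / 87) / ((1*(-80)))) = -175973 / 132240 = -1.33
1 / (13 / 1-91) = -1 / 78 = -0.01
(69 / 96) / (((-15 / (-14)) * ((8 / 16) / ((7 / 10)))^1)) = 1127 / 1200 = 0.94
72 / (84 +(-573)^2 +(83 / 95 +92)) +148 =256599968 / 1733781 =148.00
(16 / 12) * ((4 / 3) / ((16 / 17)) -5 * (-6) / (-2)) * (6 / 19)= -326 / 57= -5.72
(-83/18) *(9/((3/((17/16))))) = -1411/96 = -14.70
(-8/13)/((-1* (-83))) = -8/1079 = -0.01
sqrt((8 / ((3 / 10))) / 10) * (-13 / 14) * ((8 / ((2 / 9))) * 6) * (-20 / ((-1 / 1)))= -18720 * sqrt(6) / 7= -6550.64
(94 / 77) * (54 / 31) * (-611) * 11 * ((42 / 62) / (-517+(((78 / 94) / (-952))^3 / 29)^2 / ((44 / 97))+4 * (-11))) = 920916668802456313586141132786252120064 / 53360821181053878508414916655484118789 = 17.26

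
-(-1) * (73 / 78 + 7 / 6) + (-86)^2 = 288526 / 39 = 7398.10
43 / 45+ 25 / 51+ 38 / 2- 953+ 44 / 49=-34923136 / 37485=-931.66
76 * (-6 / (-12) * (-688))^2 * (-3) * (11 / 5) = -296786688 / 5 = -59357337.60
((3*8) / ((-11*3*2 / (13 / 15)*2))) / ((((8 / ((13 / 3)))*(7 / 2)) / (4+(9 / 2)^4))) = -223925 / 22176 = -10.10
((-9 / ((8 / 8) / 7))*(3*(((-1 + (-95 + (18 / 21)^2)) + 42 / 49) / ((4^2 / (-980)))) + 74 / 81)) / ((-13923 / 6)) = 2810443 / 5967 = 471.00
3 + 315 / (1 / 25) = 7878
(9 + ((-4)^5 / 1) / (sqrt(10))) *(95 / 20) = 171 / 4 - 2432 *sqrt(10) / 5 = -1495.38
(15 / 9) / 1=5 / 3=1.67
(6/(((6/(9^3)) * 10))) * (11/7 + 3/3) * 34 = 223074/35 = 6373.54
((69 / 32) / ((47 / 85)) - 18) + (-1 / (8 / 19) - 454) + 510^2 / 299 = 179619495 / 449696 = 399.42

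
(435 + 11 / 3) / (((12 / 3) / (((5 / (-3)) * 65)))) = -106925 / 9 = -11880.56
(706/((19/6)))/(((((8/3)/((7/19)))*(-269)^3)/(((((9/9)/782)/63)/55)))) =-353/604454312100980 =-0.00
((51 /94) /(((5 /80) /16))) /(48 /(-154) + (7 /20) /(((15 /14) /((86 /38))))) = 1432569600 /4410433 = 324.81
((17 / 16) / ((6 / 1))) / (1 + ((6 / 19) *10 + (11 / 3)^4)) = 8721 / 9106496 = 0.00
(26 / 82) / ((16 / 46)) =299 / 328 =0.91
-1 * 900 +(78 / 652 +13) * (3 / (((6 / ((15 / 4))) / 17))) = -1256565 / 2608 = -481.81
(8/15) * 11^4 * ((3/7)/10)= 58564/175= 334.65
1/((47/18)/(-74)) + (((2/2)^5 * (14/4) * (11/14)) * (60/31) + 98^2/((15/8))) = 111441169/21855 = 5099.12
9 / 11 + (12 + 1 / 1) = 152 / 11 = 13.82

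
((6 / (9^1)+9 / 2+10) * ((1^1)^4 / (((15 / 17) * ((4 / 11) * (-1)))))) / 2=-17017 / 720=-23.63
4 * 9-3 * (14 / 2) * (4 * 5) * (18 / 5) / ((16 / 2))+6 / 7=-1065 / 7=-152.14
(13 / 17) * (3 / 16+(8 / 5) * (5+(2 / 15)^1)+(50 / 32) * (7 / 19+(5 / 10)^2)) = 11105653 / 1550400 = 7.16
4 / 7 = 0.57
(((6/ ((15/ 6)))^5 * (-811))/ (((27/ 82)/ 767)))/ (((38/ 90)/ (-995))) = 841914758191104/ 2375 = 354490424501.52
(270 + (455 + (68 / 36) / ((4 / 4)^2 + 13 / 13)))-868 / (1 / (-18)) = 294299 / 18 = 16349.94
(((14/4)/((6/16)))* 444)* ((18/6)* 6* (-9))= -671328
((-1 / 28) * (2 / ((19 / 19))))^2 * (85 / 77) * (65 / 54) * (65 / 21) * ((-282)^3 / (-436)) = 37285434875 / 34545588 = 1079.31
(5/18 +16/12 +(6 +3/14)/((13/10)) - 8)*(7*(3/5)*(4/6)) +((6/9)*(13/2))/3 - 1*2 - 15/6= -1769/234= -7.56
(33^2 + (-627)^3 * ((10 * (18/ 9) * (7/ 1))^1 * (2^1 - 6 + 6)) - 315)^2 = 4763446566535596849156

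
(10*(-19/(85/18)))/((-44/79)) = 13509/187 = 72.24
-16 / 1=-16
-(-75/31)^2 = -5625/961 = -5.85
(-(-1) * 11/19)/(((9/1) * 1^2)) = 11/171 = 0.06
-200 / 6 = -100 / 3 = -33.33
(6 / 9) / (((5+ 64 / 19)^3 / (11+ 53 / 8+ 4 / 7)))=6989321 / 337653036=0.02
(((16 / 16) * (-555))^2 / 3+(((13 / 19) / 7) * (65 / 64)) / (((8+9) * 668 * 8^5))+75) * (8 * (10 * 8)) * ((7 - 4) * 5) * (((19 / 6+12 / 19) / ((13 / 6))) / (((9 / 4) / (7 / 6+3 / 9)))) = 3523032660364501947125 / 3056074391552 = 1152796761.13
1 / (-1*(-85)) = 1 / 85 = 0.01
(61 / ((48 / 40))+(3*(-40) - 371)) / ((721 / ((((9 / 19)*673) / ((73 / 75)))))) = -21048075 / 105266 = -199.95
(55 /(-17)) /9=-55 /153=-0.36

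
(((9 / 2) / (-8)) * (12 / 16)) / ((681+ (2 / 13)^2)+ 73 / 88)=-50193 / 81124168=-0.00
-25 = -25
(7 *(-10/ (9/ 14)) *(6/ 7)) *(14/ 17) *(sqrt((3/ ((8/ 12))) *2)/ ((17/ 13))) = -50960/ 289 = -176.33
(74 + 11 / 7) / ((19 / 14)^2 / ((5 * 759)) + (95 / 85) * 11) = 955596180 / 155464517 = 6.15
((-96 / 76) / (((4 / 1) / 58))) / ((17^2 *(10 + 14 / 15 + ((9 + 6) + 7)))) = -2610 / 1356277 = -0.00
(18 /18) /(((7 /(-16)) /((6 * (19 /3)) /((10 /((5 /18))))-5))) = 568 /63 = 9.02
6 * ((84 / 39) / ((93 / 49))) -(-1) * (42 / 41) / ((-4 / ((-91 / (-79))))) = 6.51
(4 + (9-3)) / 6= 5 / 3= 1.67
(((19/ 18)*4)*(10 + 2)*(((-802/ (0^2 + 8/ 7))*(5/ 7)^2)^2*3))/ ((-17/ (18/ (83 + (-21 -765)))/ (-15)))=-13567584375/ 30821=-440205.85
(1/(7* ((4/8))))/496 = 1/1736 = 0.00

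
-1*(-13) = 13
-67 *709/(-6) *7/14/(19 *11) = 47503/2508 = 18.94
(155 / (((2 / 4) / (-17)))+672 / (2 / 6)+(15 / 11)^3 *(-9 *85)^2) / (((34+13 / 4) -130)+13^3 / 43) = -338978167772 / 9536615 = -35544.91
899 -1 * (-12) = 911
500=500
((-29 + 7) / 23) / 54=-11 / 621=-0.02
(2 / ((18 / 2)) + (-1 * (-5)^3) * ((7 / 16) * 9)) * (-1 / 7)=-70907 / 1008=-70.34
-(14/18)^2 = -49/81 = -0.60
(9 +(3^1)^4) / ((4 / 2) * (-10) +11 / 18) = -1620 / 349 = -4.64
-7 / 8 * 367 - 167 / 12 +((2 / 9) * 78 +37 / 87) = -220829 / 696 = -317.28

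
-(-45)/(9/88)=440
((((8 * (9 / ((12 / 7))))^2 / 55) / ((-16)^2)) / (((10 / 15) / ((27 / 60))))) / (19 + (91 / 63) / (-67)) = 7179921 / 1611315200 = 0.00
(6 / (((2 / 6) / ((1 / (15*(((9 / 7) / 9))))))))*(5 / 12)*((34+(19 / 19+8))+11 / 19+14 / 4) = 12523 / 76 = 164.78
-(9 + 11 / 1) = -20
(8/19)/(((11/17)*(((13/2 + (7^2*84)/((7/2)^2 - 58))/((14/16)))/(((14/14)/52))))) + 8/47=26019659/152983402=0.17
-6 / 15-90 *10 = -4502 / 5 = -900.40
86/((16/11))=473/8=59.12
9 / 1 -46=-37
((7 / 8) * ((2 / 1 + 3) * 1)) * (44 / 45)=77 / 18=4.28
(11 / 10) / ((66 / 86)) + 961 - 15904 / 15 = -587 / 6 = -97.83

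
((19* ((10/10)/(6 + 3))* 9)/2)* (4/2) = 19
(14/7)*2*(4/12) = 4/3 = 1.33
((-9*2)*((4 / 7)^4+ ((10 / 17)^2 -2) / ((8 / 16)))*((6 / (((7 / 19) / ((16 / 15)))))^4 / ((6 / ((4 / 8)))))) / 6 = 75888438912483328 / 1041267180625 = 72880.85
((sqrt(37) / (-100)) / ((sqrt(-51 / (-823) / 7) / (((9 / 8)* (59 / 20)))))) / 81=-59* sqrt(10871007) / 7344000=-0.03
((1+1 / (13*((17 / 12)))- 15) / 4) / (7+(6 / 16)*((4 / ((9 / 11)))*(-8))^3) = 0.00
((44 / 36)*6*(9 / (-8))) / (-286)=3 / 104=0.03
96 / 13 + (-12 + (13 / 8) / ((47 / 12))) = -5133 / 1222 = -4.20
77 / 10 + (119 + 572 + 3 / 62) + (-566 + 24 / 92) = 474178 / 3565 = 133.01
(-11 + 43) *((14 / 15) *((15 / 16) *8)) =224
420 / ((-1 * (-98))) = 30 / 7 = 4.29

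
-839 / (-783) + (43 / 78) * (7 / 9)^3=2194655 / 1648998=1.33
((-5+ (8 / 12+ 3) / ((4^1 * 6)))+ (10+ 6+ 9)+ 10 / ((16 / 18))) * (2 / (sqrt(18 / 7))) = 39.17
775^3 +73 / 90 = 41893593823 / 90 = 465484375.81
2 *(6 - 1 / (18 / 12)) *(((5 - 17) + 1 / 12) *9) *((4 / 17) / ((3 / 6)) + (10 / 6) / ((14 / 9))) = -209924 / 119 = -1764.07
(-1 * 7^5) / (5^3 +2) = -16807 / 127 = -132.34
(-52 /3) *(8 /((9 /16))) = -6656 /27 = -246.52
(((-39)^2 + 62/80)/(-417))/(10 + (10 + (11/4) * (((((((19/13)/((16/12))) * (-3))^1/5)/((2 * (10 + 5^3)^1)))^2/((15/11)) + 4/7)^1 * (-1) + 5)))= -12961870740000/114293068898387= -0.11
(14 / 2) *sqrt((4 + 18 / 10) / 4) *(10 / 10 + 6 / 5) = 77 *sqrt(145) / 50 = 18.54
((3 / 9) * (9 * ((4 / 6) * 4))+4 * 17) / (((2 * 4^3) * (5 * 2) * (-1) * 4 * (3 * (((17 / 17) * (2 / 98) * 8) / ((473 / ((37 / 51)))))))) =-7486171 / 378880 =-19.76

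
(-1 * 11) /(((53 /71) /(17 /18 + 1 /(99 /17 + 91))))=-5523232 /392571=-14.07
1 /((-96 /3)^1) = -1 /32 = -0.03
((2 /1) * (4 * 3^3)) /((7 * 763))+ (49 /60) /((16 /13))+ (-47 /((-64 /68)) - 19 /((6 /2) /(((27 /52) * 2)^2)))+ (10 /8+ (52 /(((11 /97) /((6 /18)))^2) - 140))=111458097516599 /314548153920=354.34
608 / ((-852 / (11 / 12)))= -418 / 639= -0.65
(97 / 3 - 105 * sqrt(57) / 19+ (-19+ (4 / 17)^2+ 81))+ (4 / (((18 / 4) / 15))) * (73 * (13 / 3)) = 11215945 / 2601 - 105 * sqrt(57) / 19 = 4270.44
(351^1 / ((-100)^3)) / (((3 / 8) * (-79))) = 117 / 9875000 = 0.00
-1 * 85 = -85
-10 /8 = -5 /4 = -1.25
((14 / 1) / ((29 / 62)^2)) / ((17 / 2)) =107632 / 14297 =7.53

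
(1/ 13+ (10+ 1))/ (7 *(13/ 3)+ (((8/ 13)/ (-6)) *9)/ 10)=2160/ 5897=0.37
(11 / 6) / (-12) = -11 / 72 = -0.15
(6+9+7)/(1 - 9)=-11/4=-2.75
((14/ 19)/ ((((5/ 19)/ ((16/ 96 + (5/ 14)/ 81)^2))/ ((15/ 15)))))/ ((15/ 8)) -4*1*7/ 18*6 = -31998356/ 3444525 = -9.29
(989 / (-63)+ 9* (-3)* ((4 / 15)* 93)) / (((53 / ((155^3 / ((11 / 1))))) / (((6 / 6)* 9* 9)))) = -27301217175 / 77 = -354561262.01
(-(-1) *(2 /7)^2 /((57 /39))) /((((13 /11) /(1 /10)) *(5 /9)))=198 /23275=0.01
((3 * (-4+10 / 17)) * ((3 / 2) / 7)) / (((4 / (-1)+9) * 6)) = -87 / 1190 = -0.07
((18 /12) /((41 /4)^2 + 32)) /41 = 8 /29971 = 0.00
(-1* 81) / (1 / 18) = -1458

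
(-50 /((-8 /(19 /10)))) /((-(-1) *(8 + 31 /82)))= 3895 /2748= 1.42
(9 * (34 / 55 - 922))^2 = 208012615056 / 3025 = 68764500.84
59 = 59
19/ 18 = 1.06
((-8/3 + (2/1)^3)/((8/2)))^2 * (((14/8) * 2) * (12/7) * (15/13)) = 160/13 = 12.31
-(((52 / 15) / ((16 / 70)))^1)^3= -753571 / 216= -3488.75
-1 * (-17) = 17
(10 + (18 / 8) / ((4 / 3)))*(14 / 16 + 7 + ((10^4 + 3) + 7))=14986741 / 128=117083.91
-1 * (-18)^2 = -324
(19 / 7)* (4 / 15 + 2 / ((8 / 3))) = 1159 / 420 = 2.76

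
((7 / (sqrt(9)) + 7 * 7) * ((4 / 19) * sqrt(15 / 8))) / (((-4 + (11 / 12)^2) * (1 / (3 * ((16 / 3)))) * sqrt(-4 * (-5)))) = -8448 * sqrt(6) / 1235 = -16.76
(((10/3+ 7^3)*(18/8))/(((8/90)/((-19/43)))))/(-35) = 110.67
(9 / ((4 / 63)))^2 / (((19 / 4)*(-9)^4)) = 49 / 76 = 0.64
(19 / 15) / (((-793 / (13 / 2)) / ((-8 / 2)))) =38 / 915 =0.04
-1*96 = -96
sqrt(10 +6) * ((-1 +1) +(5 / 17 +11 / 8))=227 / 34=6.68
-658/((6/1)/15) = -1645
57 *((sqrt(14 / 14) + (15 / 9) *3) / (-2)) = -171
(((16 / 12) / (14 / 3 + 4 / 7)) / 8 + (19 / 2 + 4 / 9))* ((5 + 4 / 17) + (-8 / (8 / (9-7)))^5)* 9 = -1797523 / 748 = -2403.11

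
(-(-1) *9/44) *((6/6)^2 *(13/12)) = 39/176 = 0.22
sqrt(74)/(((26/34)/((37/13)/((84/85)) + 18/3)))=164849 * sqrt(74)/14196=99.89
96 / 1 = 96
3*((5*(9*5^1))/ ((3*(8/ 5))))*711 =799875/ 8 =99984.38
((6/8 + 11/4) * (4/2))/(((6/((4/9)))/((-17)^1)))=-238/27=-8.81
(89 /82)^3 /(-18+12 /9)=-2114907 /27568400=-0.08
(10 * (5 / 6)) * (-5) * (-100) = 12500 / 3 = 4166.67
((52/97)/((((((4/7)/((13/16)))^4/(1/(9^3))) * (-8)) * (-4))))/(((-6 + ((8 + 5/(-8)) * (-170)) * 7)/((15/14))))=-636767495/55567861338341376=-0.00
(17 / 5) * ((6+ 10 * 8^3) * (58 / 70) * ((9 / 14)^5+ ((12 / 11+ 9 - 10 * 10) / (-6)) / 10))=16394111605961 / 705894000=23224.61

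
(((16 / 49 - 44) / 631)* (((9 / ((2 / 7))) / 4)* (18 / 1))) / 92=-43335 / 406364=-0.11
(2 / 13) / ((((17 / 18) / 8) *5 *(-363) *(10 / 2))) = -0.00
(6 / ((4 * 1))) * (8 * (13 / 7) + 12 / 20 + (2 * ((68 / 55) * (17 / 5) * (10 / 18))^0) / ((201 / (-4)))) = 108461 / 4690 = 23.13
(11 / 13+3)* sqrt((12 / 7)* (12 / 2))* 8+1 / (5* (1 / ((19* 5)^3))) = 2400* sqrt(14) / 91+171475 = 171573.68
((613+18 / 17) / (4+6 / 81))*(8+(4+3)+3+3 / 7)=3305367 / 1190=2777.62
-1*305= -305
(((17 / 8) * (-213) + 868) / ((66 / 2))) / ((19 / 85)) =282455 / 5016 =56.31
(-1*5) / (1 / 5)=-25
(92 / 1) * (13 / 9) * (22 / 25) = 116.94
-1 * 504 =-504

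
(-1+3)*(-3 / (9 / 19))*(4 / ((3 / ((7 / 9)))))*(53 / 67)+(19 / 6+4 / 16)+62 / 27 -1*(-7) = 2.32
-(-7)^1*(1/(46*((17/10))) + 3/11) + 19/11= 16025/4301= 3.73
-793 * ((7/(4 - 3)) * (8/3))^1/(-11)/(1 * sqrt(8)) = 475.78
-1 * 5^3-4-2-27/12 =-533/4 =-133.25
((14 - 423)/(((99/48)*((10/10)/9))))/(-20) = 4908/55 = 89.24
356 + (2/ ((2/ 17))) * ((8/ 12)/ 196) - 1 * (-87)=130259/ 294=443.06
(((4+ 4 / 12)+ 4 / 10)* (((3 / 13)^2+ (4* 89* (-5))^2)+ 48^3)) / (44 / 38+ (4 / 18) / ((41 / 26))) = 11949776.29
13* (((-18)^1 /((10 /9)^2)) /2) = -9477 /100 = -94.77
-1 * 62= -62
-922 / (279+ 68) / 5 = -922 / 1735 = -0.53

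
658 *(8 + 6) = 9212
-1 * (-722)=722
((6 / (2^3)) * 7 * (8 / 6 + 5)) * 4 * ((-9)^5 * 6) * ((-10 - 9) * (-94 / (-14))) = 6011306298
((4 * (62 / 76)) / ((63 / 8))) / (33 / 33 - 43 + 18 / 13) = -403 / 39501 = -0.01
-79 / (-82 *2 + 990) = -79 / 826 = -0.10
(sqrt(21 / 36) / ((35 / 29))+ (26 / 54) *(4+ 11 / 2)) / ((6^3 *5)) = 0.00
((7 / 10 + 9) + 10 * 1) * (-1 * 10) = -197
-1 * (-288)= 288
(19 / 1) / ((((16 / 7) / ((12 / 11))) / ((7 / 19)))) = 3.34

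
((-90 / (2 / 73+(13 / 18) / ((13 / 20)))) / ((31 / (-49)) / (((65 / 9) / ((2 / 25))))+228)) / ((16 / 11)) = -784704375 / 3291914816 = -0.24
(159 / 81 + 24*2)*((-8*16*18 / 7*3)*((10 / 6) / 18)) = -863360 / 189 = -4568.04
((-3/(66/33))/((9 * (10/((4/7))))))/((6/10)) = -1/63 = -0.02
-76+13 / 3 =-215 / 3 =-71.67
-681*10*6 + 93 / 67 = -2737527 / 67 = -40858.61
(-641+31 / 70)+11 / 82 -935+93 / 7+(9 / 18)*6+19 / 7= -2233467 / 1435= -1556.42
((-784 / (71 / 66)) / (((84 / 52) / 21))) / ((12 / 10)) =-560560 / 71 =-7895.21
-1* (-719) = 719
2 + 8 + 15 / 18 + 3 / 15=331 / 30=11.03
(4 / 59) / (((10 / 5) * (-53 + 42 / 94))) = -47 / 72865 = -0.00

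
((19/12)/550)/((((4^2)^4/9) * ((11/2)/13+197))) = 247/123345305600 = 0.00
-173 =-173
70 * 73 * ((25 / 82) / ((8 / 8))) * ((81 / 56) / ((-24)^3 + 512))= -739125 / 4366336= -0.17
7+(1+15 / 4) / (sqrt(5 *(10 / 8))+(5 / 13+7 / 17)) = 24597 / 2914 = 8.44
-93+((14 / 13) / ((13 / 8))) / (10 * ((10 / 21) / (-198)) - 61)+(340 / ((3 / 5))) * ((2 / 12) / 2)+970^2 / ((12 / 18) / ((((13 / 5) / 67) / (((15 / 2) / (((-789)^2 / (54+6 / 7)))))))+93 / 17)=58268708112888180927976 / 339580117859776209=171590.46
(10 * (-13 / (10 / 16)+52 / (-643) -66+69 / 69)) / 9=-552214 / 5787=-95.42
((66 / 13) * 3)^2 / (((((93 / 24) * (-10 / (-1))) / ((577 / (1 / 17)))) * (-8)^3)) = -96138009 / 838240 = -114.69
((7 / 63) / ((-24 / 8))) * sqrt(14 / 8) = -sqrt(7) / 54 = -0.05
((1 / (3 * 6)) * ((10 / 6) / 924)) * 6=5 / 8316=0.00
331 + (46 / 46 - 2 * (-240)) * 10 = 5141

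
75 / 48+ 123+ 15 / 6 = 2033 / 16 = 127.06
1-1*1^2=0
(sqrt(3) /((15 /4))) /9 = 4 * sqrt(3) /135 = 0.05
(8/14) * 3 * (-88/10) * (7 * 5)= -528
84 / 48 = 7 / 4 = 1.75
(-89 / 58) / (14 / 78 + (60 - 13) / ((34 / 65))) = -0.02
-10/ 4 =-5/ 2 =-2.50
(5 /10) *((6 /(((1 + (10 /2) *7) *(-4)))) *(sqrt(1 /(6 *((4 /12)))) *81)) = -27 *sqrt(2) /32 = -1.19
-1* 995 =-995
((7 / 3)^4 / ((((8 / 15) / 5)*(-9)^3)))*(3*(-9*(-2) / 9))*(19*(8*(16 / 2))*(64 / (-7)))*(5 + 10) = 834176000 / 2187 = 381424.78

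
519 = 519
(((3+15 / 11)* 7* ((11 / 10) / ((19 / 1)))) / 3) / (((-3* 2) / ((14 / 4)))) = -98 / 285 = -0.34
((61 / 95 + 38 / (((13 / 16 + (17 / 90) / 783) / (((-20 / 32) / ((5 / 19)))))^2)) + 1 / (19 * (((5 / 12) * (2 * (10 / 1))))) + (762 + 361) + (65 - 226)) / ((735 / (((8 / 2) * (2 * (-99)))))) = -33885752817661033872 / 24431650249976375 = -1386.96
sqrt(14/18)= sqrt(7)/3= 0.88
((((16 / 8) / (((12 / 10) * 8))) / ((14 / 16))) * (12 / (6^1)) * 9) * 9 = 270 / 7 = 38.57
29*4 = 116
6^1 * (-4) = -24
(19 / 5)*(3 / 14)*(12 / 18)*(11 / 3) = 209 / 105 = 1.99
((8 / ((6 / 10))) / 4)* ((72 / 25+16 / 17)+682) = 194316 / 85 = 2286.07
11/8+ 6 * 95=4571/8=571.38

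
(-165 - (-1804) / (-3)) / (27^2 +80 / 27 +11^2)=-20691 / 23030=-0.90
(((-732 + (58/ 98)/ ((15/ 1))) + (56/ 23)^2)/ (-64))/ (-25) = -282292279/ 622104000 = -0.45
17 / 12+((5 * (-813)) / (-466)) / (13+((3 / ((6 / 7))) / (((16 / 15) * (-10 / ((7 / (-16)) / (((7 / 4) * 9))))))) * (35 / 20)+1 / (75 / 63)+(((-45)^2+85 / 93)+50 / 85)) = 328089066932239 / 230895469996404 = 1.42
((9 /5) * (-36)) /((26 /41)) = -6642 /65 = -102.18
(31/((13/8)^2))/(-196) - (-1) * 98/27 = 798146/223587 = 3.57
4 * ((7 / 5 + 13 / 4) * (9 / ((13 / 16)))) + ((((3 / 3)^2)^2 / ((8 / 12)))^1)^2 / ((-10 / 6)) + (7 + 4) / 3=162511 / 780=208.35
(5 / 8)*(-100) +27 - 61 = -193 / 2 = -96.50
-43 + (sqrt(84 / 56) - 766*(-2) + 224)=sqrt(6) / 2 + 1713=1714.22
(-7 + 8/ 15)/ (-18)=97/ 270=0.36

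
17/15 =1.13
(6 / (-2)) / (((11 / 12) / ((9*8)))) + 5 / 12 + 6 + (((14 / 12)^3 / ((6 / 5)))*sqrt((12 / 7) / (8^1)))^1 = -30257 / 132 + 245*sqrt(42) / 2592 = -228.61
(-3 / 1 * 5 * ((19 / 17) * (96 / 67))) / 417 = -9120 / 158321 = -0.06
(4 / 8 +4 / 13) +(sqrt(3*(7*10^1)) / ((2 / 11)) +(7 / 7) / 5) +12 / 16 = 81.46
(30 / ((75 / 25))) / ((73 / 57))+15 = 1665 / 73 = 22.81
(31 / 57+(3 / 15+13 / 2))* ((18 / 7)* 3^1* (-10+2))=-297288 / 665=-447.05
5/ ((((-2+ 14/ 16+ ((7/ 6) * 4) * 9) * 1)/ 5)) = 200/ 327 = 0.61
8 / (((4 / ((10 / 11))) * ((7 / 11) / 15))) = 300 / 7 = 42.86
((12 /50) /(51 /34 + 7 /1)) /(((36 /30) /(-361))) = -722 /85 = -8.49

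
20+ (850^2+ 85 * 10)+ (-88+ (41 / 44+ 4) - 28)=31823393 / 44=723258.93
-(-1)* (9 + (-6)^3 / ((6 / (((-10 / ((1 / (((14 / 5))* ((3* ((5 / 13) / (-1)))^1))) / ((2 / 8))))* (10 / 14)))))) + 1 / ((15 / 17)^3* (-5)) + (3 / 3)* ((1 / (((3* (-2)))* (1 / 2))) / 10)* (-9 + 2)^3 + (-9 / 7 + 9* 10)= -303549541 / 3071250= -98.84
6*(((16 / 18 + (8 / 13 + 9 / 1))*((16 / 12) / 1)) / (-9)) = -9832 / 1053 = -9.34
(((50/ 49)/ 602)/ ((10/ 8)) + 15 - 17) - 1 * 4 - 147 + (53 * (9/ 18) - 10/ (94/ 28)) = -179508199/ 1386406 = -129.48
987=987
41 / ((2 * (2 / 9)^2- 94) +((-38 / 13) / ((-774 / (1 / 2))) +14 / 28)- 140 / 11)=-20420829 / 52858379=-0.39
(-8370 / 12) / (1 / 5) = -6975 / 2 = -3487.50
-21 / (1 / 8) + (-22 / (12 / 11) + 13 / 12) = -2245 / 12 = -187.08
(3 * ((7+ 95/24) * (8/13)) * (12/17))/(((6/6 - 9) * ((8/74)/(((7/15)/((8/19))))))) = -1294223/70720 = -18.30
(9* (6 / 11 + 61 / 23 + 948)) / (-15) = -721959 / 1265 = -570.72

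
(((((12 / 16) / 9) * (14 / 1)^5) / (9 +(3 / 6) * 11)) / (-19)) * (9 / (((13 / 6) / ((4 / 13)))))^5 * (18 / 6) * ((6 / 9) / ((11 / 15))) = -1264383845723013120 / 835560319096789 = -1513.22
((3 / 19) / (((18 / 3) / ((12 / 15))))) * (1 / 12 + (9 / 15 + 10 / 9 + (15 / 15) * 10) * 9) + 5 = 20579 / 2850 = 7.22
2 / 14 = 1 / 7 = 0.14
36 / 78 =6 / 13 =0.46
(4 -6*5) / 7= -26 / 7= -3.71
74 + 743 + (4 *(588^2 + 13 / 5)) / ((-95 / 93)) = -1353053.90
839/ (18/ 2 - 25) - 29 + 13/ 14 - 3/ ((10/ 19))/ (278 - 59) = -3292269/ 40880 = -80.53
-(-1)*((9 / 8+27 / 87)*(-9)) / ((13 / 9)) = -26973 / 3016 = -8.94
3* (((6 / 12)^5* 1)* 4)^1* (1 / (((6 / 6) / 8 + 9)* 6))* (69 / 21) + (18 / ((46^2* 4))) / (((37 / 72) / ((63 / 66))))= 2910590 / 110019833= 0.03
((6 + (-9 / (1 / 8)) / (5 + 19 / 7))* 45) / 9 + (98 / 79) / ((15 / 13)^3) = -4228444 / 266625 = -15.86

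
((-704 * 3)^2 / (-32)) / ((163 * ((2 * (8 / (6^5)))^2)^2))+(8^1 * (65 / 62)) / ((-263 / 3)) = -63401622032493525156 / 1328939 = -47708451653908.51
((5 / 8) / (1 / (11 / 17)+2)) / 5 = 11 / 312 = 0.04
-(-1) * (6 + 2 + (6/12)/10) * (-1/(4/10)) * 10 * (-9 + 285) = -55545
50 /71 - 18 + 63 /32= -34823 /2272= -15.33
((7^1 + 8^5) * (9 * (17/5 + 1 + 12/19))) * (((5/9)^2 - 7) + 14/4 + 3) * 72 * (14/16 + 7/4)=-53678205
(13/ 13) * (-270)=-270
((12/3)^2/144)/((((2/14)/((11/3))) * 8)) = 77/216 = 0.36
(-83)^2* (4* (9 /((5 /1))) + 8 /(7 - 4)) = 1019572 /15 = 67971.47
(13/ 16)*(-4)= -13/ 4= -3.25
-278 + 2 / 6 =-277.67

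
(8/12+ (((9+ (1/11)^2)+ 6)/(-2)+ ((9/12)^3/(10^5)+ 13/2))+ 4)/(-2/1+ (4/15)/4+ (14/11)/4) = -2.27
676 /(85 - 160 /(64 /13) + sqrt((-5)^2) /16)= 64 /5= 12.80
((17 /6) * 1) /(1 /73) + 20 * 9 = 2321 /6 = 386.83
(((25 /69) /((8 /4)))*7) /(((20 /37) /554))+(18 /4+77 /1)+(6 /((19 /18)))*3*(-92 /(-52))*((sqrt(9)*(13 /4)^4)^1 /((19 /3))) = 4743623015 /1594176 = 2975.60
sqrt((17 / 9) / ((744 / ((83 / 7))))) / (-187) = -sqrt(1837122) / 1460844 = -0.00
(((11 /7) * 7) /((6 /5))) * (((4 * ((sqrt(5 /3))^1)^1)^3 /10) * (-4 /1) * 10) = -35200 * sqrt(15) /27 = -5049.22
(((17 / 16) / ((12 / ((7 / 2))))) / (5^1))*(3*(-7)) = -833 / 640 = -1.30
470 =470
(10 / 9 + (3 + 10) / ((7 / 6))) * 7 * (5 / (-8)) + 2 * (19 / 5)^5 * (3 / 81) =857521 / 168750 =5.08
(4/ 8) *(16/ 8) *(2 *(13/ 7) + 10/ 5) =40/ 7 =5.71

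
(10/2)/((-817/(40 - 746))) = 3530/817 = 4.32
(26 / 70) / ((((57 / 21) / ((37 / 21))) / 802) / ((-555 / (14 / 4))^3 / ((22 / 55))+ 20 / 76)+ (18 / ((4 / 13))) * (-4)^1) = -5012010530992634 / 3157566634527959703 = -0.00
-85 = -85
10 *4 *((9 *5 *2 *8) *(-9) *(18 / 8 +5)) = -1879200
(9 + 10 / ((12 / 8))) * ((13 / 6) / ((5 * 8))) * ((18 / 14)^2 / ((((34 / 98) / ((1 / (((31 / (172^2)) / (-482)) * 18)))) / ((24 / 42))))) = -1089068396 / 18445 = -59044.10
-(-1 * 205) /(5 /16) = 656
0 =0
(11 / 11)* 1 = 1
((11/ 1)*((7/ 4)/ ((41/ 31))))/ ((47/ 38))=45353/ 3854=11.77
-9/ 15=-3/ 5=-0.60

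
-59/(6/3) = -59/2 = -29.50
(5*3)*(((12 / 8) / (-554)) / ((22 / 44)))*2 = -45 / 277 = -0.16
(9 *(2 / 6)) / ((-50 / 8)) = -12 / 25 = -0.48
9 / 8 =1.12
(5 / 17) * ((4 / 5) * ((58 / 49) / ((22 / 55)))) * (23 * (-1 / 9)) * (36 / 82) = -26680 / 34153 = -0.78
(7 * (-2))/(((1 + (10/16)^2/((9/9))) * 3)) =-896/267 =-3.36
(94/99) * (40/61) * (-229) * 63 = -8982.53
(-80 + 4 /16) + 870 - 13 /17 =53685 /68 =789.49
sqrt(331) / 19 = 0.96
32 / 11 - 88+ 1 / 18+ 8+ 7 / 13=-196903 / 2574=-76.50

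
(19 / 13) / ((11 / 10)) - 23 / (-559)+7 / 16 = 177811 / 98384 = 1.81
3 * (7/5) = 21/5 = 4.20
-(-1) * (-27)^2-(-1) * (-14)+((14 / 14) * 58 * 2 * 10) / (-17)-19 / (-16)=176243 / 272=647.95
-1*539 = -539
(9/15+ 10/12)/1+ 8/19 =1057/570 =1.85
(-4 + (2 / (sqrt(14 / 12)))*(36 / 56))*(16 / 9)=-64 / 9 + 16*sqrt(42) / 49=-4.99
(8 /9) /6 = 4 /27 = 0.15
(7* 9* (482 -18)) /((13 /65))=146160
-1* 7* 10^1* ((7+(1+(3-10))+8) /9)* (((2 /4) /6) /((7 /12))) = -10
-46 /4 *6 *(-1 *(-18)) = -1242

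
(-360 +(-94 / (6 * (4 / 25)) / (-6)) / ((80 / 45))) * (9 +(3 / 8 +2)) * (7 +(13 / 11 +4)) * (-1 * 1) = 273785785 / 5632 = 48612.53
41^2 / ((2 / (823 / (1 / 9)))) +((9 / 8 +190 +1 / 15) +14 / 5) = 747093299 / 120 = 6225777.49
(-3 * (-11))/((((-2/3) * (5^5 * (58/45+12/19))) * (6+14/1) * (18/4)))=-1881/20525000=-0.00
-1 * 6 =-6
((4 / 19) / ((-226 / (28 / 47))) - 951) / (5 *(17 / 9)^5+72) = -5666608646235 / 1145399189017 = -4.95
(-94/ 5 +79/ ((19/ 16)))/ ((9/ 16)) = 72544/ 855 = 84.85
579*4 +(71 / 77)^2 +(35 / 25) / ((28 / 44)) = 68748244 / 29645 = 2319.05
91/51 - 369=-18728/51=-367.22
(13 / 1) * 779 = 10127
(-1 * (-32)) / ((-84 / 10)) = -80 / 21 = -3.81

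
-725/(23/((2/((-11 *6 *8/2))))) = 725/3036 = 0.24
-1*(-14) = 14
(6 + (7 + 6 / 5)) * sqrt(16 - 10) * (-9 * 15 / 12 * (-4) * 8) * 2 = 10224 * sqrt(6) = 25043.58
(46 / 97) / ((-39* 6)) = -23 / 11349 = -0.00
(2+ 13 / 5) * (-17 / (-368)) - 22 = -1743 / 80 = -21.79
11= 11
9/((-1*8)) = -9/8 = -1.12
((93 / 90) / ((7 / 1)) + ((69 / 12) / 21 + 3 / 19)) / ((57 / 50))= 7705 / 15162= 0.51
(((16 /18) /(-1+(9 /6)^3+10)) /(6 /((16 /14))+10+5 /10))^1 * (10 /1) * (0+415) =1062400 /56133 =18.93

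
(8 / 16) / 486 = 1 / 972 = 0.00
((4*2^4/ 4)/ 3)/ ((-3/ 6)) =-32/ 3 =-10.67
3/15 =1/5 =0.20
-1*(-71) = 71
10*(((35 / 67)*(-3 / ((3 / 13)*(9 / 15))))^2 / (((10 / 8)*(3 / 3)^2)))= 41405000 / 40401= 1024.85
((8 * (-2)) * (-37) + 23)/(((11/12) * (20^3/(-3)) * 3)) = -369/4400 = -0.08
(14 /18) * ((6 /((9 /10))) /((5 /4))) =112 /27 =4.15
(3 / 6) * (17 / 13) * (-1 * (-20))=170 / 13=13.08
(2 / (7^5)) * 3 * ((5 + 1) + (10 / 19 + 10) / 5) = 132 / 45619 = 0.00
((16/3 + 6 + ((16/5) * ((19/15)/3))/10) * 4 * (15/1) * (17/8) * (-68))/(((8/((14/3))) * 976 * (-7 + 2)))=13050373/1098000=11.89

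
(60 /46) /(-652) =-15 /7498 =-0.00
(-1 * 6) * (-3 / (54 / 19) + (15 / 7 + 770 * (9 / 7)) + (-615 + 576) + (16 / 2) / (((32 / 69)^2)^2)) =-9289923791 / 1376256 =-6750.14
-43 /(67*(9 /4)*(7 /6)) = -344 /1407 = -0.24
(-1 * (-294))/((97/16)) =4704/97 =48.49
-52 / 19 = -2.74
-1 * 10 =-10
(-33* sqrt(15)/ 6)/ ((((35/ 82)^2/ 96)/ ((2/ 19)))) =-7100544* sqrt(15)/ 23275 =-1181.54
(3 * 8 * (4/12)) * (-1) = -8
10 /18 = 5 /9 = 0.56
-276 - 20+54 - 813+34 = -1021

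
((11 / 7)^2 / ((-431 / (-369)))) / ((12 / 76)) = 282777 / 21119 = 13.39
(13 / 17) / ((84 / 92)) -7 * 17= -42184 / 357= -118.16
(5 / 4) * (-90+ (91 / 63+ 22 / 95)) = -75517 / 684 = -110.40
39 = 39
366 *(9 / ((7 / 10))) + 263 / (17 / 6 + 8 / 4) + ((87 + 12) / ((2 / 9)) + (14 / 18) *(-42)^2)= 2670517 / 406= 6577.63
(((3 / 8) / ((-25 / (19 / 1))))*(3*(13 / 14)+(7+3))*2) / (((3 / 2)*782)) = -0.01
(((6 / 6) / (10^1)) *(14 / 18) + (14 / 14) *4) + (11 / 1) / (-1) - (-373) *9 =301507 / 90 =3350.08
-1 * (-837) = 837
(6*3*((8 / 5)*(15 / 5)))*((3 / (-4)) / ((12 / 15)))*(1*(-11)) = 891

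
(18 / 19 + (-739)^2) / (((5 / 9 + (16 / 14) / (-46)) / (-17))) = -255599816661 / 14611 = -17493656.61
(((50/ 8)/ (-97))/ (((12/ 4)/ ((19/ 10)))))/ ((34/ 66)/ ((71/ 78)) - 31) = 3905/ 2912328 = 0.00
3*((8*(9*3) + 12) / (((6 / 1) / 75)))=8550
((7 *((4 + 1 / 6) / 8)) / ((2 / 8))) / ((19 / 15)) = 875 / 76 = 11.51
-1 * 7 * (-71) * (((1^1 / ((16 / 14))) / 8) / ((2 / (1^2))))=3479 / 128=27.18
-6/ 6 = -1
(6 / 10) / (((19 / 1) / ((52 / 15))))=52 / 475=0.11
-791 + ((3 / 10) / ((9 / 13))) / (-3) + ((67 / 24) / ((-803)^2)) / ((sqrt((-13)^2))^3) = -403477601973871 / 509992334280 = -791.14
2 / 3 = 0.67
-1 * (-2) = 2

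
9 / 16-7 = -103 / 16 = -6.44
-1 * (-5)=5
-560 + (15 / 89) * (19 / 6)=-99585 / 178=-559.47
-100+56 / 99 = -9844 / 99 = -99.43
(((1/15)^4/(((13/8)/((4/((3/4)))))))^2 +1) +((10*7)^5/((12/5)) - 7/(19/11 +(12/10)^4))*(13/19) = 132476726103164004721442968/276484556049609375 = 479146929.56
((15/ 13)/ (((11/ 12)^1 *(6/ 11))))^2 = 900/ 169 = 5.33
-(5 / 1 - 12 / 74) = -179 / 37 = -4.84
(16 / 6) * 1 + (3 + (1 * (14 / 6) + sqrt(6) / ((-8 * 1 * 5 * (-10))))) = sqrt(6) / 400 + 8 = 8.01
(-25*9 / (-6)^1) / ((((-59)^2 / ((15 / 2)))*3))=0.03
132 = 132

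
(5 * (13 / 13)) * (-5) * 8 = -200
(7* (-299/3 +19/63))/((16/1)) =-1565/36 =-43.47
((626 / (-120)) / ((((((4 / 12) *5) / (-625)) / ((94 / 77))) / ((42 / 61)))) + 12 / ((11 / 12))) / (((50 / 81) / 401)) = 1076673.99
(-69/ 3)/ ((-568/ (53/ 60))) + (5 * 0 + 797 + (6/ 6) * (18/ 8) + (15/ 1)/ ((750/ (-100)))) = 27171499/ 34080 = 797.29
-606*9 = -5454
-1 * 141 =-141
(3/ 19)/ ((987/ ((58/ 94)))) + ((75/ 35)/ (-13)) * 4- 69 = -266053792/ 3819361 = -69.66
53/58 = 0.91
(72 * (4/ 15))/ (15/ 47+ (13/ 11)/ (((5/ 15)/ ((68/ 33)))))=545952/ 216815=2.52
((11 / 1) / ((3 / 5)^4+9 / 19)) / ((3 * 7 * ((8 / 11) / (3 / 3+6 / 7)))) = 18679375 / 8424864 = 2.22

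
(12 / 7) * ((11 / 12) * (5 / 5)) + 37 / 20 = 479 / 140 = 3.42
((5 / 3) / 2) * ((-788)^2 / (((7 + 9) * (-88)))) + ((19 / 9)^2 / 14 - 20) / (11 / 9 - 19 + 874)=-15701745121 / 42722064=-367.53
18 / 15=6 / 5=1.20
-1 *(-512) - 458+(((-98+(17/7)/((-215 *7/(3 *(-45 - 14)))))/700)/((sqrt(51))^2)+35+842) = 350147605079/376099500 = 931.00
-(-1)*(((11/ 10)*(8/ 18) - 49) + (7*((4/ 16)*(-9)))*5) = -127.26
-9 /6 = -3 /2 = -1.50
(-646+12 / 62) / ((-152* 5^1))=1001 / 1178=0.85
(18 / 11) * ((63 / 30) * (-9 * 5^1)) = -1701 / 11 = -154.64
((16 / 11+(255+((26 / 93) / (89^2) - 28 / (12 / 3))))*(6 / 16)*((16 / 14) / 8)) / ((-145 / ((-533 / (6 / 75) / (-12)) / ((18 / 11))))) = -2693483677235 / 86135361984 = -31.27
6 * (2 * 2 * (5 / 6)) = 20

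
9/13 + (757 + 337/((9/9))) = 14231/13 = 1094.69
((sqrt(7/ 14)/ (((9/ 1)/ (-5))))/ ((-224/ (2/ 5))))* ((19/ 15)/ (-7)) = -19* sqrt(2)/ 211680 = -0.00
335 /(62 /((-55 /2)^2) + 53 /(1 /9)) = 1013375 /1443173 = 0.70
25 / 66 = 0.38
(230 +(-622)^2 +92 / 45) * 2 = 34840444 / 45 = 774232.09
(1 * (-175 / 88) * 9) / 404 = -1575 / 35552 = -0.04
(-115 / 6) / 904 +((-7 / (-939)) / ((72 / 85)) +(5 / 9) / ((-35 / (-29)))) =47907253 / 106955856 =0.45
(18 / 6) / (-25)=-0.12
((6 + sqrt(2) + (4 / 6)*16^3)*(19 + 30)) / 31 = 49*sqrt(2) / 31 + 402290 / 93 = 4327.93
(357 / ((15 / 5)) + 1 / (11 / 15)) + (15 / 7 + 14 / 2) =9972 / 77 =129.51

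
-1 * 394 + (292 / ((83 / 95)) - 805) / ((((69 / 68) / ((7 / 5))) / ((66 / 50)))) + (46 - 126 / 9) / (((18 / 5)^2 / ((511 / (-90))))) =-8805161842 / 6958305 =-1265.42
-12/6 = -2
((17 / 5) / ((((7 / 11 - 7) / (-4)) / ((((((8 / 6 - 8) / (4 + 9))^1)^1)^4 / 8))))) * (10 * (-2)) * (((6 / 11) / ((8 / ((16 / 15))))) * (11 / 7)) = -4787200 / 113358609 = -0.04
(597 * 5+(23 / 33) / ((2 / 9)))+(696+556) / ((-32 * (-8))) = 2107091 / 704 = 2993.03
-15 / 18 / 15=-1 / 18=-0.06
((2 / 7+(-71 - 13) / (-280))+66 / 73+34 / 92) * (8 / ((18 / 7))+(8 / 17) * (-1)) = 44143868 / 8991045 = 4.91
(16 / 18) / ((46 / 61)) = 244 / 207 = 1.18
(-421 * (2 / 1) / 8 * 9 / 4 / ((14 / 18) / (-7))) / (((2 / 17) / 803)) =465512751 / 32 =14547273.47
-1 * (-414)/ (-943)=-18/ 41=-0.44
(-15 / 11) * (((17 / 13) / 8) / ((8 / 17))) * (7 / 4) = -0.83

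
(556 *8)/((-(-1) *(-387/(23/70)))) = -51152/13545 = -3.78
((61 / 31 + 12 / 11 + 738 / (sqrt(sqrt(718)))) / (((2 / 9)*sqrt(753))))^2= 27*(374437 + 125829*718^(3 / 4))^2 / 15046357207244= 570.32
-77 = -77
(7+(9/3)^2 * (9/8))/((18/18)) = 137/8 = 17.12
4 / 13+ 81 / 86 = 1397 / 1118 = 1.25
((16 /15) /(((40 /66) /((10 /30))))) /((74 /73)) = 1606 /2775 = 0.58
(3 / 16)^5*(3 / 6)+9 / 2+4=8.50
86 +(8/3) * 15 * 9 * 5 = 1886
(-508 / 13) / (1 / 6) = -3048 / 13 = -234.46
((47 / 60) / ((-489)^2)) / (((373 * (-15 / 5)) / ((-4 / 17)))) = 47 / 68231981745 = 0.00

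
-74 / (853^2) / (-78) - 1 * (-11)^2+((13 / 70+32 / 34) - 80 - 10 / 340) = -3375187495427 / 16884166845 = -199.90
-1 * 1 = -1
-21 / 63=-1 / 3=-0.33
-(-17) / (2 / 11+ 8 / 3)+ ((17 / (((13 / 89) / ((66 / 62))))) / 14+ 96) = 14692974 / 132587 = 110.82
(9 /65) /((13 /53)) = 477 /845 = 0.56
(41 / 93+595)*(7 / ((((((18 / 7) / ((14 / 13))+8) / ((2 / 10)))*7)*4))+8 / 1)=4766.39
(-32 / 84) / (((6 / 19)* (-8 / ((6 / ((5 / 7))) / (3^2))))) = 19 / 135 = 0.14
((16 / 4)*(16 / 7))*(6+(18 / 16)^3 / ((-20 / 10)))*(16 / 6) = 1805 / 14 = 128.93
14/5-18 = -76/5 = -15.20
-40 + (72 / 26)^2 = -5464 / 169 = -32.33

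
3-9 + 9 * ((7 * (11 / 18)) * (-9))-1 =-707 / 2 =-353.50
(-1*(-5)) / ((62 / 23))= 115 / 62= 1.85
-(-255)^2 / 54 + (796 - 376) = -4705 / 6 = -784.17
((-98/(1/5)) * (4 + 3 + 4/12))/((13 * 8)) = -2695/78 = -34.55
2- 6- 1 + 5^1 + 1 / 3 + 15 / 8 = 53 / 24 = 2.21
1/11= 0.09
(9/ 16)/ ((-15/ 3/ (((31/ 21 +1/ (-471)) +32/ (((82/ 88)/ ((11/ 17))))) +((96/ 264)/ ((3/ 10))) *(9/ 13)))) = -6046728741/ 2190768580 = -2.76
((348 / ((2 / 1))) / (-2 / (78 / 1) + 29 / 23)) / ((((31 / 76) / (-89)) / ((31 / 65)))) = -20302146 / 1385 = -14658.59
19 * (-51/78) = -323/26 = -12.42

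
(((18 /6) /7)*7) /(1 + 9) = 3 /10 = 0.30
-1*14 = -14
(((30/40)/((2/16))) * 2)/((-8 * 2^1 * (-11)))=3/44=0.07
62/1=62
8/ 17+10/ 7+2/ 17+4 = 716/ 119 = 6.02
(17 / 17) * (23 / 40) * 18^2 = 1863 / 10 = 186.30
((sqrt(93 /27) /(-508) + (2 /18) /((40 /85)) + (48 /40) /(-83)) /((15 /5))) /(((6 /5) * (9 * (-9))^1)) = -6623 /8713008 + 5 * sqrt(31) /2221992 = -0.00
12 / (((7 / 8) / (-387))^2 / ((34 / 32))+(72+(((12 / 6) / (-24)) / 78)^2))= 110153302272 / 660919868275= 0.17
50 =50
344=344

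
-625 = -625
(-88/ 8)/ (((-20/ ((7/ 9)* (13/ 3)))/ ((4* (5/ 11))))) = 3.37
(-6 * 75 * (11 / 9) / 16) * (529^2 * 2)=-76956275 / 4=-19239068.75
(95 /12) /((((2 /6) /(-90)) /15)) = -64125 /2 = -32062.50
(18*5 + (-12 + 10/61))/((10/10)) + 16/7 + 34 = 48870/427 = 114.45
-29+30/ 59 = -1681/ 59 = -28.49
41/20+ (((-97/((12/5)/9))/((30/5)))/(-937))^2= 577123789/280950080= 2.05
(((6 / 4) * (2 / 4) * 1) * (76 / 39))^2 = 361 / 169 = 2.14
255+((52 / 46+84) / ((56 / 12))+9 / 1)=45441 / 161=282.24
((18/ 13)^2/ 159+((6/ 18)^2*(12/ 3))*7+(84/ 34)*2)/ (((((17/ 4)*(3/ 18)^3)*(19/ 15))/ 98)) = 1559594453760/ 49182887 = 31710.10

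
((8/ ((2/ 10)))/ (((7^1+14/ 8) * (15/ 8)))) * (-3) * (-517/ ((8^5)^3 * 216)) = 517/ 1039038488248320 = 0.00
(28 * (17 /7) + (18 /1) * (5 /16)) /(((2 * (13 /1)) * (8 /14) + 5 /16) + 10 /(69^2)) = 39259206 /8090059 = 4.85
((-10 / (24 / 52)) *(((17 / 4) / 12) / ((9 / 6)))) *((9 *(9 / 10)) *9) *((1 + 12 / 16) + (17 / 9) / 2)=-1004.86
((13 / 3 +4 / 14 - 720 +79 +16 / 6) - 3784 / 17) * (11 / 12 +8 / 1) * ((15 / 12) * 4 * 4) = -54516500 / 357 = -152707.28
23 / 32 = 0.72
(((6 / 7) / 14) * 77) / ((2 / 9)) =297 / 14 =21.21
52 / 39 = 1.33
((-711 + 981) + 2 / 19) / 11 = 5132 / 209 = 24.56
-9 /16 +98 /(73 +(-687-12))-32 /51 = -1.35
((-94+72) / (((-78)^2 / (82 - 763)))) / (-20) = -2497 / 20280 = -0.12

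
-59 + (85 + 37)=63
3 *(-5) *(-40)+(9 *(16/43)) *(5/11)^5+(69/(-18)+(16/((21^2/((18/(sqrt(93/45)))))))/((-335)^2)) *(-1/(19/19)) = 25092674239/41551158 - 32 *sqrt(465)/170469775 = 603.90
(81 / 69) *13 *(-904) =-317304 / 23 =-13795.83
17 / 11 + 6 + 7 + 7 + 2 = 259 / 11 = 23.55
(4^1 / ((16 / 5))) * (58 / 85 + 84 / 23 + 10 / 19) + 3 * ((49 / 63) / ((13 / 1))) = 1812424 / 289731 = 6.26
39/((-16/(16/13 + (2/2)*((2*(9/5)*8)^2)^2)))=-1048082259/625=-1676931.61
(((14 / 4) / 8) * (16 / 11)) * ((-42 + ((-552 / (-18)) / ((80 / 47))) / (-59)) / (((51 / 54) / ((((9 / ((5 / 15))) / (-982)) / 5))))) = 84914487 / 541720300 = 0.16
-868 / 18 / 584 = -217 / 2628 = -0.08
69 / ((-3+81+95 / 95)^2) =69 / 6241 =0.01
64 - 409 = -345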